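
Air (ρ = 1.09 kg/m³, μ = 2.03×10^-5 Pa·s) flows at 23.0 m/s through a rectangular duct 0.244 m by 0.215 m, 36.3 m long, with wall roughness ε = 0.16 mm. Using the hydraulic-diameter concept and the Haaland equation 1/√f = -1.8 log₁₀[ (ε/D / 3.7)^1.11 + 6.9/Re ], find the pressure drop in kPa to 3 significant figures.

Hydraulic diameter D_h = 4A/P = 4·(0.244·0.215)/(2·(0.244+0.215)) = 0.2098/0.918 = 0.2286 m.
Re = ρVD_h/μ = 1.09·23·0.2286/2.03e-05 = 2.823e+05.
ε/D_h = 0.00016/0.2286 = 0.0007; Haaland gives 1/√f = -1.8 log₁₀[7.37e-05+2.44e-05] = 7.215, so f = 0.01921.
ΔP = f(L/D_h)(ρV²/2) = 0.01921·36.3/0.2286·288.3 = 879.5 Pa.
ΔP = 0.880 kPa.

ΔP ≈ 0.880 kPa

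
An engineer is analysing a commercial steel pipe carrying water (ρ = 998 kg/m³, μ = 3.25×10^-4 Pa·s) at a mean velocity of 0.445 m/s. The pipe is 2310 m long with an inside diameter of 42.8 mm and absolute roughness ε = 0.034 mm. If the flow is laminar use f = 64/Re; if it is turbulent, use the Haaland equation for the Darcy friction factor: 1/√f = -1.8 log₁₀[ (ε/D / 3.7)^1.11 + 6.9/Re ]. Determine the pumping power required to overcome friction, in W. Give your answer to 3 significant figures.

Reynolds number Re = ρVD/μ = 998 · 0.445 · 0.0428 / 0.000325 = 5.849e+04.
Re > 4000 → turbulent. Relative roughness ε/D = 3.4e-05/0.0428 = 0.000794. Haaland: 1/√f = -1.8 log₁₀[(0.000794/3.7)^1.11 + 6.9/5.849e+04] = -1.8 log₁₀[8.48e-05 + 0.000118] = 6.647, so f = 0.02263.
Darcy-Weisbach: ΔP = f(L/D)(ρV²/2) = 0.02263·(2310/0.0428)·(998·0.445²/2) = 0.02263·5.397e+04·98.81 = 1.207e+05 Pa.
Q = V·A = 0.445·0.001439 = 0.0006402 m³/s.
Pumping power P = QΔP = 0.0006402·1.207e+05 = 77.27 W = 77.3 W.

P ≈ 77.3 W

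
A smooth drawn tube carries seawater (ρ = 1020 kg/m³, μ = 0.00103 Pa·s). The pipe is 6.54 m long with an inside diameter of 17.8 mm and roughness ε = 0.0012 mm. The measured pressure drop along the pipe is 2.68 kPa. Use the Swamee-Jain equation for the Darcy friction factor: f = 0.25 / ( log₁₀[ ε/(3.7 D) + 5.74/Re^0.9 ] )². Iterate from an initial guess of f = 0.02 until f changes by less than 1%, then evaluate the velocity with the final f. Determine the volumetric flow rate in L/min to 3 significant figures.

Q ≈ 10.4 L/min

Rearranging Darcy-Weisbach: V = √(2·ΔP·D/(f·L·ρ)). With ε/D = 1.2e-06/0.0178 = 6.74e-05, iterate starting from f = 0.02:
  f = 0.02 → V = √(2·2680·0.0178/(0.02·6.54·1020)) = 0.8456 m/s; Re = ρVD/μ = 1.491e+04; f → 0.02798
  f = 0.02798 → V = 0.715 m/s; Re = 1.26e+04; f → 0.02922
  f = 0.02922 → V = 0.6996 m/s; Re = 1.233e+04; f → 0.02939
Converged (Δf/f < 1%). With the final f = 0.02939: V = √(2·2680·0.0178/(0.02939·6.54·1020)) = 0.6976 m/s.
Q = V·A = 0.6976·(π/4·0.0178²) = 0.0001736 m³/s = 10.4 L/min.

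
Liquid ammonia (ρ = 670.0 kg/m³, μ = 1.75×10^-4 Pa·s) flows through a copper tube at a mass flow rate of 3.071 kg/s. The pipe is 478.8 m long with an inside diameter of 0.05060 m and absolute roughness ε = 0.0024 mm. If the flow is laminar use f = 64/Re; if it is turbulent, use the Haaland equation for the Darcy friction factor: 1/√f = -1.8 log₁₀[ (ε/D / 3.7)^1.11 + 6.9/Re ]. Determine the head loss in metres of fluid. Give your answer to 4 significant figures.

h_f ≈ 34.81 m

A = πD²/4 = π(0.0506)²/4 = 0.002011 m²; mean velocity V = ṁ/(ρA) = 3.071/(670 · 0.002011) = 2.279 m/s.
Reynolds number Re = ρVD/μ = 670 · 2.279 · 0.0506 / 0.000175 = 4.416e+05.
Re > 4000 → turbulent. Relative roughness ε/D = 2.4e-06/0.0506 = 4.74e-05. Haaland: 1/√f = -1.8 log₁₀[(4.74e-05/3.7)^1.11 + 6.9/4.416e+05] = -1.8 log₁₀[3.71e-06 + 1.56e-05] = 8.484, so f = 0.01389.
Darcy-Weisbach: ΔP = f(L/D)(ρV²/2) = 0.01389·(478.8/0.0506)·(670·2.279²/2) = 0.01389·9462·1740 = 2.288e+05 Pa.
Head loss h_f = ΔP/(ρg) = 2.288e+05/(670·9.81) = 34.81 m.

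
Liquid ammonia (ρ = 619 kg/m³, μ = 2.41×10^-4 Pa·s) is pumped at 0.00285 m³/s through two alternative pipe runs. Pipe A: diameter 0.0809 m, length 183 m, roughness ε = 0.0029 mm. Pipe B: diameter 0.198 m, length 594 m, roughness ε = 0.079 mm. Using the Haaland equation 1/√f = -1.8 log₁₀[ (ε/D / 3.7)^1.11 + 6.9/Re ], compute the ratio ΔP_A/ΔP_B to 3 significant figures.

ΔP_A/ΔP_B ≈ 21.3

Pipe A: V = Q/A = 0.00285/0.00514 = 0.5544 m/s; Re = 1.152e+05; ε/D = 3.58e-05; Haaland → f = 0.01747; ΔP_A = f(L/D)(ρV²/2) = 3760 Pa.
Pipe B: V = Q/A = 0.00285/0.03079 = 0.09256 m/s; Re = 4.707e+04; ε/D = 0.000399; Haaland → f = 0.02218; ΔP_B = f(L/D)(ρV²/2) = 176.4 Pa.
ΔP_A/ΔP_B = 3760/176.4 = 21.3.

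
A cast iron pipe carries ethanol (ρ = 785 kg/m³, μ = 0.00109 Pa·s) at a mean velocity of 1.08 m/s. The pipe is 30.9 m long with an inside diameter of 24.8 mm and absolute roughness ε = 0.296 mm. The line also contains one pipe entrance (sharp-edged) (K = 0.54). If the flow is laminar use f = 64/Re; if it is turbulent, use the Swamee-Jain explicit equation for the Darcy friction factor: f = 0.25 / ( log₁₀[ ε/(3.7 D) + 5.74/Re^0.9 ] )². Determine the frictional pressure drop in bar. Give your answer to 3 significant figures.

ΔP ≈ 0.251 bar

Reynolds number Re = ρVD/μ = 785 · 1.08 · 0.0248 / 0.00109 = 1.929e+04.
Re > 4000 → turbulent. Relative roughness ε/D = 0.000296/0.0248 = 0.0119. Swamee-Jain: f = 0.25/(log₁₀[0.0119/3.7 + 5.74/1.929e+04^0.9])² = 0.25/(log₁₀[0.00323 + 0.000798])² = 0.25/(-2.395)² = 0.04357.
Total minor-loss coefficient ΣK = 1·0.54 = 0.54.
ΔP = [f·L/D + ΣK]·(ρV²/2) = [0.04357·30.9/0.0248 + 0.54]·(785·1.08²/2) = [54.29 + 0.54]·457.8 = 2.51e+04 Pa.
ΔP = 2.51e+04 Pa = 0.251 bar.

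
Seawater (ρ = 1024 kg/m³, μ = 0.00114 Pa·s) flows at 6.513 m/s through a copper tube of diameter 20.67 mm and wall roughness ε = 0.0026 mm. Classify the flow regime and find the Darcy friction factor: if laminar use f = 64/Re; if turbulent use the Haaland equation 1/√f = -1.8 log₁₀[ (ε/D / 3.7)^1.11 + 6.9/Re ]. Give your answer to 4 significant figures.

f ≈ 0.01777

Re = ρVD/μ = 1024·6.513·0.02067/0.00114 = 1.209e+05.
Re > 4000 → turbulent. ε/D = 2.6e-06/0.02067 = 0.000126; Haaland: 1/√f = -1.8 log₁₀[1.1e-05 + 5.71e-05] = 7.501, so f = 0.01777.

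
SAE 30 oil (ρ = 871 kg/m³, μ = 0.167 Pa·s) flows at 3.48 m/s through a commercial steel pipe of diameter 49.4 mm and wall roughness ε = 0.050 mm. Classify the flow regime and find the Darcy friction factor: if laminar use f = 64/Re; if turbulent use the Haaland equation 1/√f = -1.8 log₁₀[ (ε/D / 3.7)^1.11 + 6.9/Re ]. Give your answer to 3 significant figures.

f ≈ 0.0714

Re = ρVD/μ = 871·3.48·0.0494/0.167 = 896.6.
Re < 2300 → laminar, so f = 64/Re = 0.07138 (roughness is irrelevant in laminar flow).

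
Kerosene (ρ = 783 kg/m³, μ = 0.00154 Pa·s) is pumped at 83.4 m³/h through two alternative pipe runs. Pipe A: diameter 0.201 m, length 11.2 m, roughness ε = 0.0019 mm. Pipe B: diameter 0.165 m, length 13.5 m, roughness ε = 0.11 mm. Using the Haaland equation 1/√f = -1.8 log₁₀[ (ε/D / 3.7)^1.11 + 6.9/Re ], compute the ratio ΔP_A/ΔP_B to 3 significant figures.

ΔP_A/ΔP_B ≈ 0.280

Pipe A: V = Q/A = 0.02317/0.03173 = 0.7301 m/s; Re = 7.461e+04; ε/D = 9.45e-06; Haaland → f = 0.01899; ΔP_A = f(L/D)(ρV²/2) = 220.9 Pa.
Pipe B: V = Q/A = 0.02317/0.02138 = 1.083 m/s; Re = 9.089e+04; ε/D = 0.000667; Haaland → f = 0.02097; ΔP_B = f(L/D)(ρV²/2) = 788.5 Pa.
ΔP_A/ΔP_B = 220.9/788.5 = 0.280.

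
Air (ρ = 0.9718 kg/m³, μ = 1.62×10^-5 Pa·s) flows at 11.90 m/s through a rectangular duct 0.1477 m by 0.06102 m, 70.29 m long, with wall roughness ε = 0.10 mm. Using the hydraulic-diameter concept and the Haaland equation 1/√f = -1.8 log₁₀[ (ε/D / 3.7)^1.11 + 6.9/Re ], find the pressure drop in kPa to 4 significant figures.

Hydraulic diameter D_h = 4A/P = 4·(0.1477·0.06102)/(2·(0.1477+0.06102)) = 0.03605/0.4174 = 0.08636 m.
Re = ρVD_h/μ = 0.9718·11.9·0.08636/1.62e-05 = 6.165e+04.
ε/D_h = 0.0001/0.08636 = 0.00116; Haaland gives 1/√f = -1.8 log₁₀[0.000129+0.000112] = 6.513, so f = 0.02357.
ΔP = f(L/D_h)(ρV²/2) = 0.02357·70.29/0.08636·68.81 = 1320 Pa.
ΔP = 1.320 kPa.

ΔP ≈ 1.320 kPa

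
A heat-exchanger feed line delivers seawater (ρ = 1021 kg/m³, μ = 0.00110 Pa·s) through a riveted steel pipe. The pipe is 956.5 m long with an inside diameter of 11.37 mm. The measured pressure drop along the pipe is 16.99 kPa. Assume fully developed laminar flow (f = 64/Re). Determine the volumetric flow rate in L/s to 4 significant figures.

For laminar flow, f = 64/Re with Re = ρVD/μ, so Darcy-Weisbach reduces to ΔP = 32μLV/D². Solving for V: V = ΔP·D²/(32μL) = 1.699e+04·(0.01137)²/(32·0.0011·956.5) = 0.06524 m/s.
Check: Re = ρVD/μ = 1021·0.06524·0.01137/0.0011 = 688.5 < 2300, so the laminar assumption holds.
Q = V·A = 0.06524·(π/4·0.01137²) = 6.624e-06 m³/s = 0.006624 L/s.

Q ≈ 0.006624 L/s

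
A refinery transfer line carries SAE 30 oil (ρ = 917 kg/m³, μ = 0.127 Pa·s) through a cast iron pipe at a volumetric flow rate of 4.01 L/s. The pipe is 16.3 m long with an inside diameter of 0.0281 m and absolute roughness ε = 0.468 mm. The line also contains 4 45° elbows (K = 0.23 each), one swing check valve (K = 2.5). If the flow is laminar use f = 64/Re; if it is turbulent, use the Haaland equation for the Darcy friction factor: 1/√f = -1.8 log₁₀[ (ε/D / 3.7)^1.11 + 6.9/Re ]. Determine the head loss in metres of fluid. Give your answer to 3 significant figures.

h_f ≈ 67.6 m

Q = 4.01 L/s = 4.01/1000 = 0.00401 m³/s.
Cross-sectional area A = πD²/4 = π(0.0281)²/4 = 0.0006202 m²; mean velocity V = Q/A = 0.00401/0.0006202 = 6.466 m/s.
Reynolds number Re = ρVD/μ = 917 · 6.466 · 0.0281 / 0.127 = 1312.
Re < 2300 → laminar flow, so f = 64/Re = 64/1312 = 0.04878 (the turbulent correlation is not needed).
Total minor-loss coefficient ΣK = 4·0.23 + 1·2.5 = 3.42.
ΔP = [f·L/D + ΣK]·(ρV²/2) = [0.04878·16.3/0.0281 + 3.42]·(917·6.466²/2) = [28.3 + 3.42]·1.917e+04 = 6.08e+05 Pa.
Head loss h_f = ΔP/(ρg) = 6.08e+05/(917·9.81) = 67.6 m.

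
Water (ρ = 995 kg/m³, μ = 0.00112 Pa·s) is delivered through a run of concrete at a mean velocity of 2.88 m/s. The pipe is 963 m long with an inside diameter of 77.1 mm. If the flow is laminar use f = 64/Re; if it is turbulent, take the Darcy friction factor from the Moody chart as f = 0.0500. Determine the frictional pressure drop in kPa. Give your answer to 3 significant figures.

Reynolds number Re = ρVD/μ = 995 · 2.88 · 0.0771 / 0.00112 = 1.973e+05.
Re > 4000 → turbulent; use the Moody-chart value f = 0.0500.
Darcy-Weisbach: ΔP = f(L/D)(ρV²/2) = 0.05·(963/0.0771)·(995·2.88²/2) = 0.05·1.249e+04·4126 = 2.577e+06 Pa.
ΔP = 2.577e+06 Pa = 2580 kPa.

ΔP ≈ 2580 kPa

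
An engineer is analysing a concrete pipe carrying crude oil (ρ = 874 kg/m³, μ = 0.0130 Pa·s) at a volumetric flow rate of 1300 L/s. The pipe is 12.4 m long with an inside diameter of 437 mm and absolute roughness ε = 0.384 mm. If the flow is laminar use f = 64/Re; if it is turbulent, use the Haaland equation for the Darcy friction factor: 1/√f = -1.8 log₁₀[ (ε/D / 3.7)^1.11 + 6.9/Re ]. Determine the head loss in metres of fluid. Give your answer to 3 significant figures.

h_f ≈ 2.19 m

Q = 1300 L/s = 1300/1000 = 1.3 m³/s.
Cross-sectional area A = πD²/4 = π(0.437)²/4 = 0.15 m²; mean velocity V = Q/A = 1.3/0.15 = 8.667 m/s.
Reynolds number Re = ρVD/μ = 874 · 8.667 · 0.437 / 0.013 = 2.546e+05.
Re > 4000 → turbulent. Relative roughness ε/D = 0.000384/0.437 = 0.000879. Haaland: 1/√f = -1.8 log₁₀[(0.000879/3.7)^1.11 + 6.9/2.546e+05] = -1.8 log₁₀[9.48e-05 + 2.71e-05] = 7.045, so f = 0.02015.
Darcy-Weisbach: ΔP = f(L/D)(ρV²/2) = 0.02015·(12.4/0.437)·(874·8.667²/2) = 0.02015·28.38·3.283e+04 = 1.877e+04 Pa.
Head loss h_f = ΔP/(ρg) = 1.877e+04/(874·9.81) = 2.19 m.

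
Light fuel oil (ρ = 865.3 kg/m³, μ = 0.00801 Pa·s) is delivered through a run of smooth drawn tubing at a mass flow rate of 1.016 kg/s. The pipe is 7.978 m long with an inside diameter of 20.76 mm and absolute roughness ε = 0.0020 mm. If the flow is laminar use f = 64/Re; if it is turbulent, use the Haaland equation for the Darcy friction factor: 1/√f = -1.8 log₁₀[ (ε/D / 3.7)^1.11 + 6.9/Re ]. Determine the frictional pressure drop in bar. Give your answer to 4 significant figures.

A = πD²/4 = π(0.02076)²/4 = 0.0003385 m²; mean velocity V = ṁ/(ρA) = 1.016/(865.3 · 0.0003385) = 3.469 m/s.
Reynolds number Re = ρVD/μ = 865.3 · 3.469 · 0.02076 / 0.00801 = 7779.
Re > 4000 → turbulent. Relative roughness ε/D = 2e-06/0.02076 = 9.63e-05. Haaland: 1/√f = -1.8 log₁₀[(9.63e-05/3.7)^1.11 + 6.9/7779] = -1.8 log₁₀[8.15e-06 + 0.000887] = 5.487, so f = 0.03322.
Darcy-Weisbach: ΔP = f(L/D)(ρV²/2) = 0.03322·(7.978/0.02076)·(865.3·3.469²/2) = 0.03322·384.3·5206 = 6.646e+04 Pa.
ΔP = 6.646e+04 Pa = 0.6646 bar.

ΔP ≈ 0.6646 bar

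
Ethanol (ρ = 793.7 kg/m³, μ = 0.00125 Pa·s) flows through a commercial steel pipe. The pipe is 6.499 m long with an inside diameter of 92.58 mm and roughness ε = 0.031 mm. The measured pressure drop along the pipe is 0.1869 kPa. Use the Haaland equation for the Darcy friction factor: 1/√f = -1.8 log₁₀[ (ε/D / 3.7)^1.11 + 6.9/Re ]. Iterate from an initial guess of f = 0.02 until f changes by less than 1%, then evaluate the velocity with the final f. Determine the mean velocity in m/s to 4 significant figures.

V ≈ 0.5301 m/s

Rearranging Darcy-Weisbach: V = √(2·ΔP·D/(f·L·ρ)). With ε/D = 3.1e-05/0.09258 = 0.000335, iterate starting from f = 0.02:
  f = 0.02 → V = √(2·186.9·0.09258/(0.02·6.499·793.7)) = 0.5792 m/s; Re = ρVD/μ = 3.405e+04; f → 0.02344
  f = 0.02344 → V = 0.535 m/s; Re = 3.145e+04; f → 0.02383
  f = 0.02383 → V = 0.5306 m/s; Re = 3.119e+04; f → 0.02387
Converged (Δf/f < 1%). With the final f = 0.02387: V = √(2·186.9·0.09258/(0.02387·6.499·793.7)) = 0.5301 m/s.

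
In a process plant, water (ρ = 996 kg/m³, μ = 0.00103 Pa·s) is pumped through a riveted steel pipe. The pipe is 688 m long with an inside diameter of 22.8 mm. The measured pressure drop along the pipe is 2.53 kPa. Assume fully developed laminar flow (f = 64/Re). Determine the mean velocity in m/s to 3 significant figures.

V ≈ 0.0580 m/s

For laminar flow, f = 64/Re with Re = ρVD/μ, so Darcy-Weisbach reduces to ΔP = 32μLV/D². Solving for V: V = ΔP·D²/(32μL) = 2530·(0.0228)²/(32·0.00103·688) = 0.058 m/s.
Check: Re = ρVD/μ = 996·0.058·0.0228/0.00103 = 1279 < 2300, so the laminar assumption holds.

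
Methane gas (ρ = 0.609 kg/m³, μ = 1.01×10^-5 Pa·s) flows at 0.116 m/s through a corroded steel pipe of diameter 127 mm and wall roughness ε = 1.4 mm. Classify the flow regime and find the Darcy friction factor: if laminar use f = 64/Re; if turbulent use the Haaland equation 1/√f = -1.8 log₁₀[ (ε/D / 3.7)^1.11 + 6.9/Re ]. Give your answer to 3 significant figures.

f ≈ 0.0720

Re = ρVD/μ = 0.609·0.116·0.127/1.01e-05 = 888.3.
Re < 2300 → laminar, so f = 64/Re = 0.07205 (roughness is irrelevant in laminar flow).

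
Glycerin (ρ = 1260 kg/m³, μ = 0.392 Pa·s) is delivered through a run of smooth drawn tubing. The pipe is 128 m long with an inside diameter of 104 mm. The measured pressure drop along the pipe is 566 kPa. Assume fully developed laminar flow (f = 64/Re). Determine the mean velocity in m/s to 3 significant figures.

For laminar flow, f = 64/Re with Re = ρVD/μ, so Darcy-Weisbach reduces to ΔP = 32μLV/D². Solving for V: V = ΔP·D²/(32μL) = 5.66e+05·(0.104)²/(32·0.392·128) = 3.813 m/s.
Check: Re = ρVD/μ = 1260·3.813·0.104/0.392 = 1275 < 2300, so the laminar assumption holds.

V ≈ 3.81 m/s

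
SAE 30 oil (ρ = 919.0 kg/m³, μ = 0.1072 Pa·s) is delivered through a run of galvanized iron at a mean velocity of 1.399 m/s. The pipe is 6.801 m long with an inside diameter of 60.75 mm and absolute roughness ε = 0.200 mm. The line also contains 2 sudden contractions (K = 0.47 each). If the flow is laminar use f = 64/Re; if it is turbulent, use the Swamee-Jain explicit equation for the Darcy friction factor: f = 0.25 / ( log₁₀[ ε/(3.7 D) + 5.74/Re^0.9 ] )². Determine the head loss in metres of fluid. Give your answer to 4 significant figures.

h_f ≈ 1.075 m

Reynolds number Re = ρVD/μ = 919 · 1.399 · 0.06075 / 0.107 = 728.6.
Re < 2300 → laminar flow, so f = 64/Re = 64/728.6 = 0.08784 (the turbulent correlation is not needed).
Total minor-loss coefficient ΣK = 2·0.47 = 0.94.
ΔP = [f·L/D + ΣK]·(ρV²/2) = [0.08784·6.801/0.06075 + 0.94]·(919·1.399²/2) = [9.834 + 0.94]·899.3 = 9689 Pa.
Head loss h_f = ΔP/(ρg) = 9689/(919·9.81) = 1.075 m.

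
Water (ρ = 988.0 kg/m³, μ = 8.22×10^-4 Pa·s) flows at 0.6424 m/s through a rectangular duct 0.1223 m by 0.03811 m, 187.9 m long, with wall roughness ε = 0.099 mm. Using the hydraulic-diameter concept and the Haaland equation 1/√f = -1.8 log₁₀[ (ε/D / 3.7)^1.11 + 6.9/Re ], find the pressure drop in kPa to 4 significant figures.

Hydraulic diameter D_h = 4A/P = 4·(0.1223·0.03811)/(2·(0.1223+0.03811)) = 0.01864/0.3208 = 0.05811 m.
Re = ρVD_h/μ = 988·0.6424·0.05811/0.000822 = 4.487e+04.
ε/D_h = 9.9e-05/0.05811 = 0.0017; Haaland gives 1/√f = -1.8 log₁₀[0.000198+0.000154] = 6.217, so f = 0.02587.
ΔP = f(L/D_h)(ρV²/2) = 0.02587·187.9/0.05811·203.9 = 1.705e+04 Pa.
ΔP = 17.05 kPa.

ΔP ≈ 17.05 kPa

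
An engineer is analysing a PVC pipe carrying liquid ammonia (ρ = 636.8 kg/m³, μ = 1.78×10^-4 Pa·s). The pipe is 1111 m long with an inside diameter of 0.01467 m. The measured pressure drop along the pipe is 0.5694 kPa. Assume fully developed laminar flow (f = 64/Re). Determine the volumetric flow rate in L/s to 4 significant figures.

Q ≈ 0.003273 L/s

For laminar flow, f = 64/Re with Re = ρVD/μ, so Darcy-Weisbach reduces to ΔP = 32μLV/D². Solving for V: V = ΔP·D²/(32μL) = 569.4·(0.01467)²/(32·0.000178·1111) = 0.01936 m/s.
Check: Re = ρVD/μ = 636.8·0.01936·0.01467/0.000178 = 1016 < 2300, so the laminar assumption holds.
Q = V·A = 0.01936·(π/4·0.01467²) = 3.273e-06 m³/s = 0.003273 L/s.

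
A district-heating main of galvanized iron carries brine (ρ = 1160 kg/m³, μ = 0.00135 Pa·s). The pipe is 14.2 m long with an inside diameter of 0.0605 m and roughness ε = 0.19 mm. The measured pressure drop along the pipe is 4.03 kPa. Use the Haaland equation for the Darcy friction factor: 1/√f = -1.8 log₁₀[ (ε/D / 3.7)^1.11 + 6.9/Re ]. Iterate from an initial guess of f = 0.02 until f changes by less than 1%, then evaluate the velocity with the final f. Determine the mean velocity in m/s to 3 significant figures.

V ≈ 1.02 m/s

Rearranging Darcy-Weisbach: V = √(2·ΔP·D/(f·L·ρ)). With ε/D = 0.00019/0.0605 = 0.00314, iterate starting from f = 0.02:
  f = 0.02 → V = √(2·4030·0.0605/(0.02·14.2·1160)) = 1.217 m/s; Re = ρVD/μ = 6.325e+04; f → 0.02831
  f = 0.02831 → V = 1.023 m/s; Re = 5.316e+04; f → 0.02861
  f = 0.02861 → V = 1.017 m/s; Re = 5.288e+04; f → 0.02862
Converged (Δf/f < 1%). With the final f = 0.02862: V = √(2·4030·0.0605/(0.02862·14.2·1160)) = 1.017 m/s.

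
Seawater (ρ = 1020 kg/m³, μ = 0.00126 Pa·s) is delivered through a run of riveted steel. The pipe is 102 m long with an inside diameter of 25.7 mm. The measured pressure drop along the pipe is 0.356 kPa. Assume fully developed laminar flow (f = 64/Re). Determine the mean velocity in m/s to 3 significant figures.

For laminar flow, f = 64/Re with Re = ρVD/μ, so Darcy-Weisbach reduces to ΔP = 32μLV/D². Solving for V: V = ΔP·D²/(32μL) = 356·(0.0257)²/(32·0.00126·102) = 0.05717 m/s.
Check: Re = ρVD/μ = 1020·0.05717·0.0257/0.00126 = 1189 < 2300, so the laminar assumption holds.

V ≈ 0.0572 m/s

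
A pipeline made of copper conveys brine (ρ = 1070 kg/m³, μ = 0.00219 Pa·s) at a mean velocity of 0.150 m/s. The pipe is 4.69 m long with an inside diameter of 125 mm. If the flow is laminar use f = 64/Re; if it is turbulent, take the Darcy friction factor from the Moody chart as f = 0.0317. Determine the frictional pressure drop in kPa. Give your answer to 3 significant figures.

ΔP ≈ 0.0143 kPa

Reynolds number Re = ρVD/μ = 1070 · 0.15 · 0.125 / 0.00219 = 9161.
Re > 4000 → turbulent; use the Moody-chart value f = 0.0317.
Darcy-Weisbach: ΔP = f(L/D)(ρV²/2) = 0.0317·(4.69/0.125)·(1070·0.15²/2) = 0.0317·37.52·12.04 = 14.32 Pa.
ΔP = 14.32 Pa = 0.0143 kPa.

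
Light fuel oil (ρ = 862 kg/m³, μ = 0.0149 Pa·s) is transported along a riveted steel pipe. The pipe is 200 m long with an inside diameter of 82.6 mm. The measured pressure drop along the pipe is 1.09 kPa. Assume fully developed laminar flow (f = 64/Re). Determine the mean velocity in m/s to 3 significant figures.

For laminar flow, f = 64/Re with Re = ρVD/μ, so Darcy-Weisbach reduces to ΔP = 32μLV/D². Solving for V: V = ΔP·D²/(32μL) = 1090·(0.0826)²/(32·0.0149·200) = 0.07799 m/s.
Check: Re = ρVD/μ = 862·0.07799·0.0826/0.0149 = 372.7 < 2300, so the laminar assumption holds.

V ≈ 0.0780 m/s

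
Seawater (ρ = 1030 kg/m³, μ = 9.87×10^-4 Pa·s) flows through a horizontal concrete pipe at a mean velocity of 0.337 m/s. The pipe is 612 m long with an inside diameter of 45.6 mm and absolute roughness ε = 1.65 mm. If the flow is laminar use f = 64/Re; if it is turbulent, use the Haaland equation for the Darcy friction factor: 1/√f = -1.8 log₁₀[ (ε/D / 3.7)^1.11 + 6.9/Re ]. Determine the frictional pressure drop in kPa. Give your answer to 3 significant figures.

Reynolds number Re = ρVD/μ = 1030 · 0.337 · 0.0456 / 0.000987 = 1.604e+04.
Re > 4000 → turbulent. Relative roughness ε/D = 0.00165/0.0456 = 0.0362. Haaland: 1/√f = -1.8 log₁₀[(0.0362/3.7)^1.11 + 6.9/1.604e+04] = -1.8 log₁₀[0.00588 + 0.00043] = 3.96, so f = 0.06377.
Darcy-Weisbach: ΔP = f(L/D)(ρV²/2) = 0.06377·(612/0.0456)·(1030·0.337²/2) = 0.06377·1.342e+04·58.49 = 5.005e+04 Pa.
ΔP = 5.005e+04 Pa = 50.1 kPa.

ΔP ≈ 50.1 kPa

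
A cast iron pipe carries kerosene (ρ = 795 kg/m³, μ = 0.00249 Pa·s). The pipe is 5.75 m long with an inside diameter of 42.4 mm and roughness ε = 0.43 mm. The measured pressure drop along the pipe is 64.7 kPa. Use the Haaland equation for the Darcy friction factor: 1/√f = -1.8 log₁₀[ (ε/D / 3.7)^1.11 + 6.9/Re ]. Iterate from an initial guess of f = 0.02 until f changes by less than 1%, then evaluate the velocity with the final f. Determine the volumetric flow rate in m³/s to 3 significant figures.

Q ≈ 0.00784 m³/s

Rearranging Darcy-Weisbach: V = √(2·ΔP·D/(f·L·ρ)). With ε/D = 0.00043/0.0424 = 0.0101, iterate starting from f = 0.02:
  f = 0.02 → V = √(2·6.47e+04·0.0424/(0.02·5.75·795)) = 7.747 m/s; Re = ρVD/μ = 1.049e+05; f → 0.03869
  f = 0.03869 → V = 5.57 m/s; Re = 7.54e+04; f → 0.03889
Converged (Δf/f < 1%). With the final f = 0.03889: V = √(2·6.47e+04·0.0424/(0.03889·5.75·795)) = 5.555 m/s.
Q = V·A = 5.555·(π/4·0.0424²) = 0.007844 m³/s = 0.00784 m³/s.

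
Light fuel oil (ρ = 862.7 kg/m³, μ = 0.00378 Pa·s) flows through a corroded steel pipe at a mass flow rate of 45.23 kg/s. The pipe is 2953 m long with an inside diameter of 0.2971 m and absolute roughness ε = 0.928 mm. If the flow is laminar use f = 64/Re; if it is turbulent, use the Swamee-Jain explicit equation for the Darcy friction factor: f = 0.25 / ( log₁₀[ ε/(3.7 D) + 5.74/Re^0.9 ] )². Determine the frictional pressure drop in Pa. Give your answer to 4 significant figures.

ΔP ≈ 71410 Pa

A = πD²/4 = π(0.2971)²/4 = 0.06933 m²; mean velocity V = ṁ/(ρA) = 45.23/(862.7 · 0.06933) = 0.7563 m/s.
Reynolds number Re = ρVD/μ = 862.7 · 0.7563 · 0.2971 / 0.00378 = 5.128e+04.
Re > 4000 → turbulent. Relative roughness ε/D = 0.000928/0.2971 = 0.00312. Swamee-Jain: f = 0.25/(log₁₀[0.00312/3.7 + 5.74/5.128e+04^0.9])² = 0.25/(log₁₀[0.000844 + 0.000331])² = 0.25/(-2.93)² = 0.02912.
Darcy-Weisbach: ΔP = f(L/D)(ρV²/2) = 0.02912·(2953/0.2971)·(862.7·0.7563²/2) = 0.02912·9939·246.7 = 7.141e+04 Pa.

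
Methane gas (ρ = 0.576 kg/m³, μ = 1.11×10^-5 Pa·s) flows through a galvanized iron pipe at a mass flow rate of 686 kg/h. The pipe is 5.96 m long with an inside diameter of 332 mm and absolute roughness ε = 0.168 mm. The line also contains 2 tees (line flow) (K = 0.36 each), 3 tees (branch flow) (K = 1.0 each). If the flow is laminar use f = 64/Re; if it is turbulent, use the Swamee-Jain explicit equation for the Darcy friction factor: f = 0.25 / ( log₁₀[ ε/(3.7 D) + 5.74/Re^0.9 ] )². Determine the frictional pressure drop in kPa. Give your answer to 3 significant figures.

ṁ = 686 kg/h = 686/3600 = 0.1906 kg/s.
A = πD²/4 = π(0.332)²/4 = 0.08657 m²; mean velocity V = ṁ/(ρA) = 0.1906/(0.576 · 0.08657) = 3.821 m/s.
Reynolds number Re = ρVD/μ = 0.576 · 3.821 · 0.332 / 1.11e-05 = 6.584e+04.
Re > 4000 → turbulent. Relative roughness ε/D = 0.000168/0.332 = 0.000506. Swamee-Jain: f = 0.25/(log₁₀[0.000506/3.7 + 5.74/6.584e+04^0.9])² = 0.25/(log₁₀[0.000137 + 0.000264])² = 0.25/(-3.397)² = 0.02167.
Total minor-loss coefficient ΣK = 2·0.36 + 3·1 = 3.72.
ΔP = [f·L/D + ΣK]·(ρV²/2) = [0.02167·5.96/0.332 + 3.72]·(0.576·3.821²/2) = [0.389 + 3.72]·4.206 = 17.28 Pa.
ΔP = 17.28 Pa = 0.0173 kPa.

ΔP ≈ 0.0173 kPa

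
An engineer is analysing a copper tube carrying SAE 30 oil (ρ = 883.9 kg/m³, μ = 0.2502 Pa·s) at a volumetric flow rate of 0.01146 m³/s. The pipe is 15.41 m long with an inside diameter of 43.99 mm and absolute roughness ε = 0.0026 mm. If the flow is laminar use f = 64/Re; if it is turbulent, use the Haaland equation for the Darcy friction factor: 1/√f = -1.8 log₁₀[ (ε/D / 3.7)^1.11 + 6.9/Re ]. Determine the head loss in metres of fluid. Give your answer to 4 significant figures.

h_f ≈ 55.44 m

Cross-sectional area A = πD²/4 = π(0.04399)²/4 = 0.00152 m²; mean velocity V = Q/A = 0.01146/0.00152 = 7.54 m/s.
Reynolds number Re = ρVD/μ = 883.9 · 7.54 · 0.04399 / 0.25 = 1172.
Re < 2300 → laminar flow, so f = 64/Re = 64/1172 = 0.05462 (the turbulent correlation is not needed).
Darcy-Weisbach: ΔP = f(L/D)(ρV²/2) = 0.05462·(15.41/0.04399)·(883.9·7.54²/2) = 0.05462·350.3·2.513e+04 = 4.807e+05 Pa.
Head loss h_f = ΔP/(ρg) = 4.807e+05/(883.9·9.81) = 55.44 m.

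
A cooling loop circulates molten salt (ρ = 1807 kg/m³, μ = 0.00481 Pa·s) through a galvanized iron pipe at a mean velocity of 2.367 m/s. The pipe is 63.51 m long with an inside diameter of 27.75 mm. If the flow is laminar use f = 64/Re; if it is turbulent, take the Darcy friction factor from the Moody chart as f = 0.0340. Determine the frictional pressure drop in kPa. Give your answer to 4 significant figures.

ΔP ≈ 393.9 kPa

Reynolds number Re = ρVD/μ = 1807 · 2.367 · 0.02775 / 0.00481 = 2.468e+04.
Re > 4000 → turbulent; use the Moody-chart value f = 0.0340.
Darcy-Weisbach: ΔP = f(L/D)(ρV²/2) = 0.034·(63.51/0.02775)·(1807·2.367²/2) = 0.034·2289·5062 = 3.939e+05 Pa.
ΔP = 3.939e+05 Pa = 393.9 kPa.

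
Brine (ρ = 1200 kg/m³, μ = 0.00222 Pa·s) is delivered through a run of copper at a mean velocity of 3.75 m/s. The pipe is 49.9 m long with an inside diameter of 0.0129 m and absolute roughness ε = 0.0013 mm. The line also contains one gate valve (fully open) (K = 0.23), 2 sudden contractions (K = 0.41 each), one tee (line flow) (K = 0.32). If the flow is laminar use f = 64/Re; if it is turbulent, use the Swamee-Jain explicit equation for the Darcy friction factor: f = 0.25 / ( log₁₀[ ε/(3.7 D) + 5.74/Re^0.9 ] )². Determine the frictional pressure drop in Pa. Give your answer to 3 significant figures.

ΔP ≈ 810000 Pa

Reynolds number Re = ρVD/μ = 1200 · 3.75 · 0.0129 / 0.00222 = 2.615e+04.
Re > 4000 → turbulent. Relative roughness ε/D = 1.3e-06/0.0129 = 0.000101. Swamee-Jain: f = 0.25/(log₁₀[0.000101/3.7 + 5.74/2.615e+04^0.9])² = 0.25/(log₁₀[2.72e-05 + 0.000607])² = 0.25/(-3.198)² = 0.02445.
Total minor-loss coefficient ΣK = 1·0.23 + 2·0.41 + 1·0.32 = 1.37.
ΔP = [f·L/D + ΣK]·(ρV²/2) = [0.02445·49.9/0.0129 + 1.37]·(1200·3.75²/2) = [94.57 + 1.37]·8438 = 8.095e+05 Pa.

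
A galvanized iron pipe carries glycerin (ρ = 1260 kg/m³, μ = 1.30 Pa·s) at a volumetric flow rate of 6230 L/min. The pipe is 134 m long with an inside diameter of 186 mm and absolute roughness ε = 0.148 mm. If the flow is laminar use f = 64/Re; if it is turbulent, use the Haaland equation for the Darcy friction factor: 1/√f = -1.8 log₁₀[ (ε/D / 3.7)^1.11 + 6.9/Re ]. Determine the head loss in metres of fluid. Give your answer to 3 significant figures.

Q = 6230 L/min = 6230/60000 = 0.1038 m³/s.
Cross-sectional area A = πD²/4 = π(0.186)²/4 = 0.02717 m²; mean velocity V = Q/A = 0.1038/0.02717 = 3.821 m/s.
Reynolds number Re = ρVD/μ = 1260 · 3.821 · 0.186 / 1.3 = 688.9.
Re < 2300 → laminar flow, so f = 64/Re = 64/688.9 = 0.0929 (the turbulent correlation is not needed).
Darcy-Weisbach: ΔP = f(L/D)(ρV²/2) = 0.0929·(134/0.186)·(1260·3.821²/2) = 0.0929·720.4·9200 = 6.157e+05 Pa.
Head loss h_f = ΔP/(ρg) = 6.157e+05/(1260·9.81) = 49.8 m.

h_f ≈ 49.8 m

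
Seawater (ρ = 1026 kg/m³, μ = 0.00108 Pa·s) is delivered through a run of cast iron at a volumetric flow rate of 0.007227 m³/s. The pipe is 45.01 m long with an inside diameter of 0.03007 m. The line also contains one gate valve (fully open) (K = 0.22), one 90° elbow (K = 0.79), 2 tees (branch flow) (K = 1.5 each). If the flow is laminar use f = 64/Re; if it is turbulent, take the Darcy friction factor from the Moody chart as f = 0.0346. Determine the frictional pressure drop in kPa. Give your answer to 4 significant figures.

ΔP ≈ 2965 kPa

Cross-sectional area A = πD²/4 = π(0.03007)²/4 = 0.0007102 m²; mean velocity V = Q/A = 0.007227/0.0007102 = 10.18 m/s.
Reynolds number Re = ρVD/μ = 1026 · 10.18 · 0.03007 / 0.00108 = 2.907e+05.
Re > 4000 → turbulent; use the Moody-chart value f = 0.0346.
Total minor-loss coefficient ΣK = 1·0.22 + 1·0.79 + 2·1.5 = 4.01.
ΔP = [f·L/D + ΣK]·(ρV²/2) = [0.0346·45.01/0.03007 + 4.01]·(1026·10.18²/2) = [51.79 + 4.01]·5.313e+04 = 2.965e+06 Pa.
ΔP = 2.965e+06 Pa = 2965 kPa.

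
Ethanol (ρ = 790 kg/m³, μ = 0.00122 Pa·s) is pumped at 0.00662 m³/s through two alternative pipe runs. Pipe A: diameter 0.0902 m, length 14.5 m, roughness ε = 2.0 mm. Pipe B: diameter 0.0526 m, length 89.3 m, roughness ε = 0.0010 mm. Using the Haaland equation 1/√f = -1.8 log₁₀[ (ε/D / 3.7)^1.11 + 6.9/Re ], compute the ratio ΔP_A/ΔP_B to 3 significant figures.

ΔP_A/ΔP_B ≈ 0.0316

Pipe A: V = Q/A = 0.00662/0.00639 = 1.036 m/s; Re = 6.051e+04; ε/D = 0.0222; Haaland → f = 0.05131; ΔP_A = f(L/D)(ρV²/2) = 3497 Pa.
Pipe B: V = Q/A = 0.00662/0.002173 = 3.046 m/s; Re = 1.038e+05; ε/D = 1.9e-05; Haaland → f = 0.01776; ΔP_B = f(L/D)(ρV²/2) = 1.105e+05 Pa.
ΔP_A/ΔP_B = 3497/1.105e+05 = 0.0316.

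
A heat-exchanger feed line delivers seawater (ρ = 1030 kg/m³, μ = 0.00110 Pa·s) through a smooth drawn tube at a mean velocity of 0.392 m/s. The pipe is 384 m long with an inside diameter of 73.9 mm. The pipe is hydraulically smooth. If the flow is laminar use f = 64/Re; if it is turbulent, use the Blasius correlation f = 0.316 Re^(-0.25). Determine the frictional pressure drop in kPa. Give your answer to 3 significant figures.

Reynolds number Re = ρVD/μ = 1030 · 0.392 · 0.0739 / 0.0011 = 2.713e+04.
Re > 4000 → turbulent. Smooth-pipe (Blasius): f = 0.316 Re^(-0.25) = 0.316/(2.713e+04)^0.25 = 0.02462.
Darcy-Weisbach: ΔP = f(L/D)(ρV²/2) = 0.02462·(384/0.0739)·(1030·0.392²/2) = 0.02462·5196·79.14 = 1.013e+04 Pa.
ΔP = 1.013e+04 Pa = 10.1 kPa.

ΔP ≈ 10.1 kPa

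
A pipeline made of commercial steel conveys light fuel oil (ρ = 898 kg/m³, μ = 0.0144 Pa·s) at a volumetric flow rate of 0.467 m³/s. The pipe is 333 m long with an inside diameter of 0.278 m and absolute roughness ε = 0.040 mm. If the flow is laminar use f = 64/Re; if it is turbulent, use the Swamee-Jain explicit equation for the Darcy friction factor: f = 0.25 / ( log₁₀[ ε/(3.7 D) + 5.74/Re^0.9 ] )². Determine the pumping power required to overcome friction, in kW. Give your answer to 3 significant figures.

Cross-sectional area A = πD²/4 = π(0.278)²/4 = 0.0607 m²; mean velocity V = Q/A = 0.467/0.0607 = 7.694 m/s.
Reynolds number Re = ρVD/μ = 898 · 7.694 · 0.278 / 0.0144 = 1.334e+05.
Re > 4000 → turbulent. Relative roughness ε/D = 4e-05/0.278 = 0.000144. Swamee-Jain: f = 0.25/(log₁₀[0.000144/3.7 + 5.74/1.334e+05^0.9])² = 0.25/(log₁₀[3.89e-05 + 0.00014])² = 0.25/(-3.747)² = 0.0178.
Darcy-Weisbach: ΔP = f(L/D)(ρV²/2) = 0.0178·(333/0.278)·(898·7.694²/2) = 0.0178·1198·2.658e+04 = 5.668e+05 Pa.
Pumping power P = QΔP = 0.467·5.668e+05 = 264700 W = 265 kW.

P ≈ 265 kW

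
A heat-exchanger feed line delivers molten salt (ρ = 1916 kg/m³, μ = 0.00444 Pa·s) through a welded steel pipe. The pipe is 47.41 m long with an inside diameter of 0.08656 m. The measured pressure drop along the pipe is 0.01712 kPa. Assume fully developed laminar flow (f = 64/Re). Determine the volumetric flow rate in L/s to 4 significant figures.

For laminar flow, f = 64/Re with Re = ρVD/μ, so Darcy-Weisbach reduces to ΔP = 32μLV/D². Solving for V: V = ΔP·D²/(32μL) = 17.12·(0.08656)²/(32·0.00444·47.41) = 0.01904 m/s.
Check: Re = ρVD/μ = 1916·0.01904·0.08656/0.00444 = 711.3 < 2300, so the laminar assumption holds.
Q = V·A = 0.01904·(π/4·0.08656²) = 0.0001121 m³/s = 0.1121 L/s.

Q ≈ 0.1121 L/s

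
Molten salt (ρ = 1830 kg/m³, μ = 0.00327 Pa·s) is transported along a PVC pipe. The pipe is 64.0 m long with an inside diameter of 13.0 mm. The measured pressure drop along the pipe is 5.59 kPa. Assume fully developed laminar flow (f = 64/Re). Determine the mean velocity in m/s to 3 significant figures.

For laminar flow, f = 64/Re with Re = ρVD/μ, so Darcy-Weisbach reduces to ΔP = 32μLV/D². Solving for V: V = ΔP·D²/(32μL) = 5590·(0.013)²/(32·0.00327·64) = 0.1411 m/s.
Check: Re = ρVD/μ = 1830·0.1411·0.013/0.00327 = 1026 < 2300, so the laminar assumption holds.

V ≈ 0.141 m/s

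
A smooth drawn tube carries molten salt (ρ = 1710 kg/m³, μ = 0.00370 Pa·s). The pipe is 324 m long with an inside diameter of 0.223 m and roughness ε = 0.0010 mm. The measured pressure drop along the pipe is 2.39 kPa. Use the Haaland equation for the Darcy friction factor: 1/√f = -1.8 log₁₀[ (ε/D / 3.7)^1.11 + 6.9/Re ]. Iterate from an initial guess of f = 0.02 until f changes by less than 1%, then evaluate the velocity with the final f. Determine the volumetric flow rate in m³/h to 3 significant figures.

Q ≈ 40.3 m³/h

Rearranging Darcy-Weisbach: V = √(2·ΔP·D/(f·L·ρ)). With ε/D = 1e-06/0.223 = 4.48e-06, iterate starting from f = 0.02:
  f = 0.02 → V = √(2·2390·0.223/(0.02·324·1710)) = 0.3102 m/s; Re = ρVD/μ = 3.197e+04; f → 0.02297
  f = 0.02297 → V = 0.2894 m/s; Re = 2.982e+04; f → 0.02336
  f = 0.02336 → V = 0.287 m/s; Re = 2.958e+04; f → 0.0234
Converged (Δf/f < 1%). With the final f = 0.0234: V = √(2·2390·0.223/(0.0234·324·1710)) = 0.2867 m/s.
Q = V·A = 0.2867·(π/4·0.223²) = 0.0112 m³/s = 40.3 m³/h.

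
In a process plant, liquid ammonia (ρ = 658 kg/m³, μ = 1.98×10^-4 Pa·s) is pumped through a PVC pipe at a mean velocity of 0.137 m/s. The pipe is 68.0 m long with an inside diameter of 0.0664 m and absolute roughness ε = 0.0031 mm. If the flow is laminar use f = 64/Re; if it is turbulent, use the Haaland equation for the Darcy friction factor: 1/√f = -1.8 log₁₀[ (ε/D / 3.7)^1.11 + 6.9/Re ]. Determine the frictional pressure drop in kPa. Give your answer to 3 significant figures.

Reynolds number Re = ρVD/μ = 658 · 0.137 · 0.0664 / 0.000198 = 3.023e+04.
Re > 4000 → turbulent. Relative roughness ε/D = 3.1e-06/0.0664 = 4.67e-05. Haaland: 1/√f = -1.8 log₁₀[(4.67e-05/3.7)^1.11 + 6.9/3.023e+04] = -1.8 log₁₀[3.65e-06 + 0.000228] = 6.542, so f = 0.02336.
Darcy-Weisbach: ΔP = f(L/D)(ρV²/2) = 0.02336·(68/0.0664)·(658·0.137²/2) = 0.02336·1024·6.175 = 147.7 Pa.
ΔP = 147.7 Pa = 0.148 kPa.

ΔP ≈ 0.148 kPa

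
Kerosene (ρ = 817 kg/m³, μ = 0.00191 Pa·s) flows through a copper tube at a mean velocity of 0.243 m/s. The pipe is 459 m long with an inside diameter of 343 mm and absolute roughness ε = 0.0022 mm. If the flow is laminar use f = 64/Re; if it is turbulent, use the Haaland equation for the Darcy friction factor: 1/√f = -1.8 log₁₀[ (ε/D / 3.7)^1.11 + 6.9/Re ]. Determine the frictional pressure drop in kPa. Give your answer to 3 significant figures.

ΔP ≈ 0.723 kPa

Reynolds number Re = ρVD/μ = 817 · 0.243 · 0.343 / 0.00191 = 3.565e+04.
Re > 4000 → turbulent. Relative roughness ε/D = 2.2e-06/0.343 = 6.41e-06. Haaland: 1/√f = -1.8 log₁₀[(6.41e-06/3.7)^1.11 + 6.9/3.565e+04] = -1.8 log₁₀[4.03e-07 + 0.000194] = 6.682, so f = 0.0224.
Darcy-Weisbach: ΔP = f(L/D)(ρV²/2) = 0.0224·(459/0.343)·(817·0.243²/2) = 0.0224·1338·24.12 = 722.9 Pa.
ΔP = 722.9 Pa = 0.723 kPa.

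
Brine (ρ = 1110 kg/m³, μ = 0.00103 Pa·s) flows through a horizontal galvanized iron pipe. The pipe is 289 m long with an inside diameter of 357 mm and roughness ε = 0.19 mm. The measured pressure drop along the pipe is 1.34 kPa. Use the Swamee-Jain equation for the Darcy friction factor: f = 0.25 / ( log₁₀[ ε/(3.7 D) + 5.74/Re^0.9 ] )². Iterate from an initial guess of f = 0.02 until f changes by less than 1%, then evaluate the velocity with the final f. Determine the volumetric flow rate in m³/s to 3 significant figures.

Rearranging Darcy-Weisbach: V = √(2·ΔP·D/(f·L·ρ)). With ε/D = 0.00019/0.357 = 0.000532, iterate starting from f = 0.02:
  f = 0.02 → V = √(2·1340·0.357/(0.02·289·1110)) = 0.3862 m/s; Re = ρVD/μ = 1.486e+05; f → 0.01965
  f = 0.01965 → V = 0.3896 m/s; Re = 1.499e+05; f → 0.01963
Converged (Δf/f < 1%). With the final f = 0.01963: V = √(2·1340·0.357/(0.01963·289·1110)) = 0.3898 m/s.
Q = V·A = 0.3898·(π/4·0.357²) = 0.03902 m³/s = 0.0390 m³/s.

Q ≈ 0.0390 m³/s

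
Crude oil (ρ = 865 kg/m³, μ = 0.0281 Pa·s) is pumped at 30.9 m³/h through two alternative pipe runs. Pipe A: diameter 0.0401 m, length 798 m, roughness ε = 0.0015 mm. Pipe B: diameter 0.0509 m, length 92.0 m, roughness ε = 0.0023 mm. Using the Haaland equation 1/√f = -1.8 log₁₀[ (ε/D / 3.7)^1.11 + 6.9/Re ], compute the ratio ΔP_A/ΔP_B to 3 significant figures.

Pipe A: V = Q/A = 0.008583/0.001263 = 6.796 m/s; Re = 8389; ε/D = 3.74e-05; Haaland → f = 0.03246; ΔP_A = f(L/D)(ρV²/2) = 1.291e+07 Pa.
Pipe B: V = Q/A = 0.008583/0.002035 = 4.218 m/s; Re = 6609; ε/D = 4.52e-05; Haaland → f = 0.03476; ΔP_B = f(L/D)(ρV²/2) = 4.835e+05 Pa.
ΔP_A/ΔP_B = 1.291e+07/4.835e+05 = 26.7.

ΔP_A/ΔP_B ≈ 26.7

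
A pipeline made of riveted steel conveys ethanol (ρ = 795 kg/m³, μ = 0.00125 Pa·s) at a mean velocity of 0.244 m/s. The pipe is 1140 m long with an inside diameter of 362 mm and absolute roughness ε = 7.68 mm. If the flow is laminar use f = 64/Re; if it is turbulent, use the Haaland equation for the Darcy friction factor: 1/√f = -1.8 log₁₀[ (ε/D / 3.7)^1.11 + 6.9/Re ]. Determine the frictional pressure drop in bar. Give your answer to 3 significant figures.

ΔP ≈ 0.0376 bar

Reynolds number Re = ρVD/μ = 795 · 0.244 · 0.362 / 0.00125 = 5.618e+04.
Re > 4000 → turbulent. Relative roughness ε/D = 0.00768/0.362 = 0.0212. Haaland: 1/√f = -1.8 log₁₀[(0.0212/3.7)^1.11 + 6.9/5.618e+04] = -1.8 log₁₀[0.00325 + 0.000123] = 4.45, so f = 0.05051.
Darcy-Weisbach: ΔP = f(L/D)(ρV²/2) = 0.05051·(1140/0.362)·(795·0.244²/2) = 0.05051·3149·23.67 = 3764 Pa.
ΔP = 3764 Pa = 0.0376 bar.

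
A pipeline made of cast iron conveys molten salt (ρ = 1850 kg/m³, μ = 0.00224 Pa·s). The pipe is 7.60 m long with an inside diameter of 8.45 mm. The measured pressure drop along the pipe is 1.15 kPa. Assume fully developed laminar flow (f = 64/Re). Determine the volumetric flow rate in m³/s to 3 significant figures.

For laminar flow, f = 64/Re with Re = ρVD/μ, so Darcy-Weisbach reduces to ΔP = 32μLV/D². Solving for V: V = ΔP·D²/(32μL) = 1150·(0.00845)²/(32·0.00224·7.6) = 0.1507 m/s.
Check: Re = ρVD/μ = 1850·0.1507·0.00845/0.00224 = 1052 < 2300, so the laminar assumption holds.
Q = V·A = 0.1507·(π/4·0.00845²) = 8.453e-06 m³/s = 8.45×10^-6 m³/s.

Q ≈ 8.45×10^-6 m³/s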